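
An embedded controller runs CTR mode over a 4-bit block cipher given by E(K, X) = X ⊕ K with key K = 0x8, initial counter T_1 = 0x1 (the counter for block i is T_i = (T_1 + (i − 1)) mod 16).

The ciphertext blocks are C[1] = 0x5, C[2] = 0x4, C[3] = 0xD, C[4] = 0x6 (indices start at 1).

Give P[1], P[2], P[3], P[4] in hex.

CTR decryption: S_i = E(K, T_i) where T_i is the counter for block i; P_i = C_i ⊕ S_i.
P[1]: T = 0x1, S = E(K, T) = 0x9; 0x5 ⊕ 0x9 = 0xC.
P[2]: T = 0x2, S = E(K, T) = 0xA; 0x4 ⊕ 0xA = 0xE.
P[3]: T = 0x3, S = E(K, T) = 0xB; 0xD ⊕ 0xB = 0x6.
P[4]: T = 0x4, S = E(K, T) = 0xC; 0x6 ⊕ 0xC = 0xA.

P[1] = 0xC, P[2] = 0xE, P[3] = 0x6, P[4] = 0xA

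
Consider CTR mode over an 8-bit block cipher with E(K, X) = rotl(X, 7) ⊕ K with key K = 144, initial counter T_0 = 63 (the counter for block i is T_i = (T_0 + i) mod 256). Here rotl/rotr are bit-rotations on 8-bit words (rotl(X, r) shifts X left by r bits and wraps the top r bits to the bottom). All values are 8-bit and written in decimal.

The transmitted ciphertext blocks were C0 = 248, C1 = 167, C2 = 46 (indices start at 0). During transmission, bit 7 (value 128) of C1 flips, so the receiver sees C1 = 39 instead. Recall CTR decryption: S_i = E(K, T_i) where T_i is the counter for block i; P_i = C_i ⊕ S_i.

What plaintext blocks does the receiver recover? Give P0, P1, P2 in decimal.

P0 = 247, P1 = 151, P2 = 30

Only C1 changed, to 39. In CTR, a change in C_i flips the same bit in P_i only; the keystream is unaffected. Decrypting the received ciphertext:
P0: T = 63, S = E(K, T) = 15; 248 ⊕ 15 = 247.
P1: T = 64, S = E(K, T) = 176; 39 ⊕ 176 = 151.
P2: T = 65, S = E(K, T) = 48; 46 ⊕ 48 = 30.
Blocks that differ from the original plaintext: P1.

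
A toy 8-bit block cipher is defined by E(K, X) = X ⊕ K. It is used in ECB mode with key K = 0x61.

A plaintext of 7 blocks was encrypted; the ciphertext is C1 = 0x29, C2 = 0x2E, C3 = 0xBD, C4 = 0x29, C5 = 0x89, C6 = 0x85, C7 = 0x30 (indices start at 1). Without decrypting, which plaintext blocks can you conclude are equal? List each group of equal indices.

ECB encrypts each block independently with the same key, so equal ciphertext blocks imply equal plaintext blocks.
C1 = C4 = 0x29, so P1 = P4.

P1 = P4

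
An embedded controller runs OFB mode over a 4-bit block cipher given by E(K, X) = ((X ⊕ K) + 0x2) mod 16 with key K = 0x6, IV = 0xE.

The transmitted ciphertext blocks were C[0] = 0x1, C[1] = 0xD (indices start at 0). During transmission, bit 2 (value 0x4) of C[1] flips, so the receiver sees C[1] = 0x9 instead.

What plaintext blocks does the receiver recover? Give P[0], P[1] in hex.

P[0] = 0xB, P[1] = 0x7

OFB decryption: S_i = E(K, S_{i−1}) with S_{−1} = IV; P_i = C_i ⊕ S_i.
Only C[1] changed, to 0x9. In OFB, a change in C_i flips the same bit in P_i only; the keystream is unaffected. Decrypting the received ciphertext:
P[0]: S = E(K, 0xE) = 0xA; 0x1 ⊕ 0xA = 0xB.
P[1]: S = E(K, 0xA) = 0xE; 0x9 ⊕ 0xE = 0x7.
Blocks that differ from the original plaintext: P[1].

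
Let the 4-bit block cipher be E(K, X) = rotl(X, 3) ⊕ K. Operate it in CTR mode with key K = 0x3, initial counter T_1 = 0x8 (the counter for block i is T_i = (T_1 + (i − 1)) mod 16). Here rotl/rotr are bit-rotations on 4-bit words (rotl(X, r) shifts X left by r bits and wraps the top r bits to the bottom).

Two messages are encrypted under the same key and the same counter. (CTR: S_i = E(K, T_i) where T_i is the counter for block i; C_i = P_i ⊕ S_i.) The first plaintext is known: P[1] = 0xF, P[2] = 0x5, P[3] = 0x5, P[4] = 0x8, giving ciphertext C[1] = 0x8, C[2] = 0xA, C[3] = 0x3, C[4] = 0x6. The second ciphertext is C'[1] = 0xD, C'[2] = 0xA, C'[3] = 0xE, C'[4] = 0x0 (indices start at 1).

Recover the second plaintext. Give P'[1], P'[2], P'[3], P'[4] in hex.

P'[1] = 0xA, P'[2] = 0x5, P'[3] = 0x8, P'[4] = 0xE

In CTR with a reused counter, both messages share the same keystream S_i, so C_i ⊕ C'_i = P_i ⊕ P'_i and thus P'_i = P_i ⊕ C_i ⊕ C'_i.
P'[1]: 0xF ⊕ 0x8 ⊕ 0xD = 0xA.
P'[2]: 0x5 ⊕ 0xA ⊕ 0xA = 0x5.
P'[3]: 0x5 ⊕ 0x3 ⊕ 0xE = 0x8.
P'[4]: 0x8 ⊕ 0x6 ⊕ 0x0 = 0xE.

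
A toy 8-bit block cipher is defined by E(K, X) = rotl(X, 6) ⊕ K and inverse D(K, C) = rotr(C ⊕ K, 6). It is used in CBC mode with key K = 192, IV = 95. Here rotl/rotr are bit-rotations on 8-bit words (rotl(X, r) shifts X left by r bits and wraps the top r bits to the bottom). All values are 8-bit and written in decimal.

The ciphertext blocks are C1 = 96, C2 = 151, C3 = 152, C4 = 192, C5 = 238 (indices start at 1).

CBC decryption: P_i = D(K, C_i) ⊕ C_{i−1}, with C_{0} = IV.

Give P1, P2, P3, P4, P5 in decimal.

P1 = 221, P2 = 61, P3 = 246, P4 = 152, P5 = 120

P1: D(K, 96) = 130; 130 ⊕ 95 = 221.
P2: D(K, 151) = 93; 93 ⊕ 96 = 61.
P3: D(K, 152) = 97; 97 ⊕ 151 = 246.
P4: D(K, 192) = 0; 0 ⊕ 152 = 152.
P5: D(K, 238) = 184; 184 ⊕ 192 = 120.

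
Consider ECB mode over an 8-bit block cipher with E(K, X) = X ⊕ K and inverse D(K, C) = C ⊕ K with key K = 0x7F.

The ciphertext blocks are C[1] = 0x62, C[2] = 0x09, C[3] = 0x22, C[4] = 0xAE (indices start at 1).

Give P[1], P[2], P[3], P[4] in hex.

ECB decryption: P_i = D(K, C_i).
P[1]: D(K, 0x62) = 0x1D.
P[2]: D(K, 0x09) = 0x76.
P[3]: D(K, 0x22) = 0x5D.
P[4]: D(K, 0xAE) = 0xD1.

P[1] = 0x1D, P[2] = 0x76, P[3] = 0x5D, P[4] = 0xD1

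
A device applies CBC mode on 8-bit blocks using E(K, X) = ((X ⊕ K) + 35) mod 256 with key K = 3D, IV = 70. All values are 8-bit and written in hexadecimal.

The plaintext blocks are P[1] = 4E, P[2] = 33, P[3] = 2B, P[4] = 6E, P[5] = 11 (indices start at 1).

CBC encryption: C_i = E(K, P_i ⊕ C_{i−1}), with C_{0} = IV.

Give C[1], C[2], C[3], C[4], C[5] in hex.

C[1] = 38, C[2] = 6B, C[3] = B2, C[4] = 16, C[5] = 6F

C[1]: P[1] ⊕ 70 = 3E; E(K, 3E) = 38.
C[2]: P[2] ⊕ 38 = 0B; E(K, 0B) = 6B.
C[3]: P[3] ⊕ 6B = 40; E(K, 40) = B2.
C[4]: P[4] ⊕ B2 = DC; E(K, DC) = 16.
C[5]: P[5] ⊕ 16 = 07; E(K, 07) = 6F.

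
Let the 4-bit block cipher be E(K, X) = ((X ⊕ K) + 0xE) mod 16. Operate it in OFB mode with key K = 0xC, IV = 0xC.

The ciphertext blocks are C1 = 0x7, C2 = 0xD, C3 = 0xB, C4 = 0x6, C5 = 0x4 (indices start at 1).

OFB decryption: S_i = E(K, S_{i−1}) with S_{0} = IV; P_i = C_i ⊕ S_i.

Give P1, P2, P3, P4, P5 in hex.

P1: S = E(K, 0xC) = 0xE; 0x7 ⊕ 0xE = 0x9.
P2: S = E(K, 0xE) = 0x0; 0xD ⊕ 0x0 = 0xD.
P3: S = E(K, 0x0) = 0xA; 0xB ⊕ 0xA = 0x1.
P4: S = E(K, 0xA) = 0x4; 0x6 ⊕ 0x4 = 0x2.
P5: S = E(K, 0x4) = 0x6; 0x4 ⊕ 0x6 = 0x2.

P1 = 0x9, P2 = 0xD, P3 = 0x1, P4 = 0x2, P5 = 0x2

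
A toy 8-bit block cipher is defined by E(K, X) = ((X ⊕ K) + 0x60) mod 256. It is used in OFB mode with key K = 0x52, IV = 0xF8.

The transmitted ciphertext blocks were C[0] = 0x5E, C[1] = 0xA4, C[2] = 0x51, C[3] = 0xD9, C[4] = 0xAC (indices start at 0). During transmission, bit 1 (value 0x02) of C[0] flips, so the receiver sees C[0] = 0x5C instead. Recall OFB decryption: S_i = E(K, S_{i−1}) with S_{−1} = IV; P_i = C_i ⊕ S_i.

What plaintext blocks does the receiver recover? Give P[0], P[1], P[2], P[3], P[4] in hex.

P[0] = 0x56, P[1] = 0x1C, P[2] = 0x1B, P[3] = 0xA1, P[4] = 0x26

Only C[0] changed, to 0x5C. In OFB, a change in C_i flips the same bit in P_i only; the keystream is unaffected. Decrypting the received ciphertext:
P[0]: S = E(K, 0xF8) = 0x0A; 0x5C ⊕ 0x0A = 0x56.
P[1]: S = E(K, 0x0A) = 0xB8; 0xA4 ⊕ 0xB8 = 0x1C.
P[2]: S = E(K, 0xB8) = 0x4A; 0x51 ⊕ 0x4A = 0x1B.
P[3]: S = E(K, 0x4A) = 0x78; 0xD9 ⊕ 0x78 = 0xA1.
P[4]: S = E(K, 0x78) = 0x8A; 0xAC ⊕ 0x8A = 0x26.
Blocks that differ from the original plaintext: P[0].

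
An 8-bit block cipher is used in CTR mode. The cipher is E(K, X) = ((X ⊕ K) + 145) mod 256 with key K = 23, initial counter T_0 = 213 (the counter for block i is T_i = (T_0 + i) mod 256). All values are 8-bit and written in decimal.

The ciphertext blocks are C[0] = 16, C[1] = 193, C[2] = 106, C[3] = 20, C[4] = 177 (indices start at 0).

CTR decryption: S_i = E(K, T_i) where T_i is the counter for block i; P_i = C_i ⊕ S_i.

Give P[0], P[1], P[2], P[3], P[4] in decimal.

P[0] = 67, P[1] = 147, P[2] = 59, P[3] = 116, P[4] = 238

P[0]: T = 213, S = E(K, T) = 83; 16 ⊕ 83 = 67.
P[1]: T = 214, S = E(K, T) = 82; 193 ⊕ 82 = 147.
P[2]: T = 215, S = E(K, T) = 81; 106 ⊕ 81 = 59.
P[3]: T = 216, S = E(K, T) = 96; 20 ⊕ 96 = 116.
P[4]: T = 217, S = E(K, T) = 95; 177 ⊕ 95 = 238.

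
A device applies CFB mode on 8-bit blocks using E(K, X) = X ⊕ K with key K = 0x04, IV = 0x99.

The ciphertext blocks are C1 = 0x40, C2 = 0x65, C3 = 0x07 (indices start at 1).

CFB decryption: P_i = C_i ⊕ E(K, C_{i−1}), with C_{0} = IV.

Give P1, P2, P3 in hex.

P1: E(K, 0x99) = 0x9D; 0x40 ⊕ 0x9D = 0xDD.
P2: E(K, 0x40) = 0x44; 0x65 ⊕ 0x44 = 0x21.
P3: E(K, 0x65) = 0x61; 0x07 ⊕ 0x61 = 0x66.

P1 = 0xDD, P2 = 0x21, P3 = 0x66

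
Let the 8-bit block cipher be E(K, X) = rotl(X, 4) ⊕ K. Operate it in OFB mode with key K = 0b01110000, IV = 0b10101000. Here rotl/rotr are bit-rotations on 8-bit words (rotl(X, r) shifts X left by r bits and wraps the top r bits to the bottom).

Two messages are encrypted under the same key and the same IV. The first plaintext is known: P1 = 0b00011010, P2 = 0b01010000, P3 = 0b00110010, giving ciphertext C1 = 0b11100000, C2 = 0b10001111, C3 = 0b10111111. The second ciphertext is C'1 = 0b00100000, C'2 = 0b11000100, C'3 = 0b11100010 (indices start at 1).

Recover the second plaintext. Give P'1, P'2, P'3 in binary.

In OFB with a reused IV, both messages share the same keystream S_i, so C_i ⊕ C'_i = P_i ⊕ P'_i and thus P'_i = P_i ⊕ C_i ⊕ C'_i.
P'1: 0b00011010 ⊕ 0b11100000 ⊕ 0b00100000 = 0b11011010.
P'2: 0b01010000 ⊕ 0b10001111 ⊕ 0b11000100 = 0b00011011.
P'3: 0b00110010 ⊕ 0b10111111 ⊕ 0b11100010 = 0b01101111.

P'1 = 0b11011010, P'2 = 0b00011011, P'3 = 0b01101111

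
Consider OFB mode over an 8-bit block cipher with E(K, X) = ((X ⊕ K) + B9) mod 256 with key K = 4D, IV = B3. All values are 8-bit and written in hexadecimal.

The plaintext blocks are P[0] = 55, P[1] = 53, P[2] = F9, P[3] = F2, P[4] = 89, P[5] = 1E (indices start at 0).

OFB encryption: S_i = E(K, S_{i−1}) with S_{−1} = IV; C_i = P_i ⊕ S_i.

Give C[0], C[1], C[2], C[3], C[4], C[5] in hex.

C[0]: S = E(K, B3) = B7; 55 ⊕ B7 = E2.
C[1]: S = E(K, B7) = B3; 53 ⊕ B3 = E0.
C[2]: S = E(K, B3) = B7; F9 ⊕ B7 = 4E.
C[3]: S = E(K, B7) = B3; F2 ⊕ B3 = 41.
C[4]: S = E(K, B3) = B7; 89 ⊕ B7 = 3E.
C[5]: S = E(K, B7) = B3; 1E ⊕ B3 = AD.

C[0] = E2, C[1] = E0, C[2] = 4E, C[3] = 41, C[4] = 3E, C[5] = AD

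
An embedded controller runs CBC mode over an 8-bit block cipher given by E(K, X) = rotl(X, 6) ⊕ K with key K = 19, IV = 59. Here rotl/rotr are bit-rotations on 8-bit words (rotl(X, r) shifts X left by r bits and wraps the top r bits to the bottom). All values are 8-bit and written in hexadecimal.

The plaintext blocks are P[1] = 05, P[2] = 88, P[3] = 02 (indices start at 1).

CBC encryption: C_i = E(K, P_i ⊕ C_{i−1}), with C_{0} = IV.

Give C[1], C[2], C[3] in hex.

C[1]: P[1] ⊕ 59 = 5C; E(K, 5C) = 0E.
C[2]: P[2] ⊕ 0E = 86; E(K, 86) = B8.
C[3]: P[3] ⊕ B8 = BA; E(K, BA) = B7.

C[1] = 0E, C[2] = B8, C[3] = B7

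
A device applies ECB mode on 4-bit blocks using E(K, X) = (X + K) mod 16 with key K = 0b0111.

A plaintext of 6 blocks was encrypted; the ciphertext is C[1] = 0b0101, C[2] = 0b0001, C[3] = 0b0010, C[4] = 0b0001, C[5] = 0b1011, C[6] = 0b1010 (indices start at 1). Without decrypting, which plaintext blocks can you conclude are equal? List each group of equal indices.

ECB encrypts each block independently with the same key, so equal ciphertext blocks imply equal plaintext blocks.
C[2] = C[4] = 0b0001, so P[2] = P[4].

P[2] = P[4]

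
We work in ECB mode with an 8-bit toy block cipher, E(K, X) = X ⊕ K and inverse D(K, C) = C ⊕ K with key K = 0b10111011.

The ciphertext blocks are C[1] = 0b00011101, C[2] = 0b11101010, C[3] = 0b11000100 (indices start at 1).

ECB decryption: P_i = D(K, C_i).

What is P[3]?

P[3] = 0b01111111

P[3]: D(K, 0b11000100) = 0b01111111.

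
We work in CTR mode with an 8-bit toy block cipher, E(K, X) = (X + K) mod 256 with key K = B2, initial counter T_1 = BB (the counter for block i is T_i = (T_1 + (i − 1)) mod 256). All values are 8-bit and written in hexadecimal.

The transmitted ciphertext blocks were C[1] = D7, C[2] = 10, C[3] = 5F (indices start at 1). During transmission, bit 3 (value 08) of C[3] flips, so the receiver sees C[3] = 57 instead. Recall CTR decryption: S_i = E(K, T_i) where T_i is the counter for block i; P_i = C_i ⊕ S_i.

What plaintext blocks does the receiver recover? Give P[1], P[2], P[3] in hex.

Only C[3] changed, to 57. In CTR, a change in C_i flips the same bit in P_i only; the keystream is unaffected. Decrypting the received ciphertext:
P[1]: T = BB, S = E(K, T) = 6D; D7 ⊕ 6D = BA.
P[2]: T = BC, S = E(K, T) = 6E; 10 ⊕ 6E = 7E.
P[3]: T = BD, S = E(K, T) = 6F; 57 ⊕ 6F = 38.
Blocks that differ from the original plaintext: P[3].

P[1] = BA, P[2] = 7E, P[3] = 38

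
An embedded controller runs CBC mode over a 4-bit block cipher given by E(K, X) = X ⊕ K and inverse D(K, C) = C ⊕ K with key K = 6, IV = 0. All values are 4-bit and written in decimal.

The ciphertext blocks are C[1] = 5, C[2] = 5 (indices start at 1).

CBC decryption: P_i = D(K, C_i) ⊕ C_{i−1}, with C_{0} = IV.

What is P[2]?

P[2] = 6

P[2]: D(K, 5) = 3; 3 ⊕ 5 = 6.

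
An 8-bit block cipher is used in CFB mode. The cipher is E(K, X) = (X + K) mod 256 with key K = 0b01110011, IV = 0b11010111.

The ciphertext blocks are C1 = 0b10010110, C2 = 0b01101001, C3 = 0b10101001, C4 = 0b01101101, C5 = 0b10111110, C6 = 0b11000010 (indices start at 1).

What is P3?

CFB decryption: P_i = C_i ⊕ E(K, C_{i−1}), with C_{0} = IV.
P3: E(K, 0b01101001) = 0b11011100; 0b10101001 ⊕ 0b11011100 = 0b01110101.

P3 = 0b01110101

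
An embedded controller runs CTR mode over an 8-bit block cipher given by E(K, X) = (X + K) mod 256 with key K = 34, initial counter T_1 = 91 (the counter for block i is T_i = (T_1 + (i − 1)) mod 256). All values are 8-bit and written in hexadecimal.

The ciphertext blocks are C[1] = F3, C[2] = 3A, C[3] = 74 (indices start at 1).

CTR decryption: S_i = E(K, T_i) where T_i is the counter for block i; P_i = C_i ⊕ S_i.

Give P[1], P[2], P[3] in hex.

P[1]: T = 91, S = E(K, T) = C5; F3 ⊕ C5 = 36.
P[2]: T = 92, S = E(K, T) = C6; 3A ⊕ C6 = FC.
P[3]: T = 93, S = E(K, T) = C7; 74 ⊕ C7 = B3.

P[1] = 36, P[2] = FC, P[3] = B3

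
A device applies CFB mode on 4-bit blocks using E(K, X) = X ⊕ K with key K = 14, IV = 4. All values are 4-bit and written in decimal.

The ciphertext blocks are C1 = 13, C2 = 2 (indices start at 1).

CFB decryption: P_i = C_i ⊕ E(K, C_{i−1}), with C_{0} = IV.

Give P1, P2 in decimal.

P1 = 7, P2 = 1

P1: E(K, 4) = 10; 13 ⊕ 10 = 7.
P2: E(K, 13) = 3; 2 ⊕ 3 = 1.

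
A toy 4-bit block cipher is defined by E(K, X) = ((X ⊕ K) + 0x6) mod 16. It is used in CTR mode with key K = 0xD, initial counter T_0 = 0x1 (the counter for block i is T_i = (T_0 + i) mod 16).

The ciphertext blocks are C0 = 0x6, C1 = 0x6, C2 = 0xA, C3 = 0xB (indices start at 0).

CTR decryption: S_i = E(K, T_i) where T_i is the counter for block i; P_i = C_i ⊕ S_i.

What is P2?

P2 = 0xE

P2: T = 0x3, S = E(K, T) = 0x4; 0xA ⊕ 0x4 = 0xE.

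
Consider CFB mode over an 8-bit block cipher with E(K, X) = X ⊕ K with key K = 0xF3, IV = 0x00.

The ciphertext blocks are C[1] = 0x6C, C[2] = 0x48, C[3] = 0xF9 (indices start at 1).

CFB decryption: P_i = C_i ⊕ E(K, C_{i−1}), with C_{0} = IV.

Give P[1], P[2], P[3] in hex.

P[1] = 0x9F, P[2] = 0xD7, P[3] = 0x42

P[1]: E(K, 0x00) = 0xF3; 0x6C ⊕ 0xF3 = 0x9F.
P[2]: E(K, 0x6C) = 0x9F; 0x48 ⊕ 0x9F = 0xD7.
P[3]: E(K, 0x48) = 0xBB; 0xF9 ⊕ 0xBB = 0x42.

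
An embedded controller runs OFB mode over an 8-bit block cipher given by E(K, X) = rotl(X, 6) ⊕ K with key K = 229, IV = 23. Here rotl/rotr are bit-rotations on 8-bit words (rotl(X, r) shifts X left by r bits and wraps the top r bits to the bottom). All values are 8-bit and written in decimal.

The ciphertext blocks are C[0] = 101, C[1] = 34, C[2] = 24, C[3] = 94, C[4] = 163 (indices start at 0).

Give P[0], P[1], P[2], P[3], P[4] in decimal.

P[0] = 69, P[1] = 207, P[2] = 134, P[3] = 28, P[4] = 214

OFB decryption: S_i = E(K, S_{i−1}) with S_{−1} = IV; P_i = C_i ⊕ S_i.
P[0]: S = E(K, 23) = 32; 101 ⊕ 32 = 69.
P[1]: S = E(K, 32) = 237; 34 ⊕ 237 = 207.
P[2]: S = E(K, 237) = 158; 24 ⊕ 158 = 134.
P[3]: S = E(K, 158) = 66; 94 ⊕ 66 = 28.
P[4]: S = E(K, 66) = 117; 163 ⊕ 117 = 214.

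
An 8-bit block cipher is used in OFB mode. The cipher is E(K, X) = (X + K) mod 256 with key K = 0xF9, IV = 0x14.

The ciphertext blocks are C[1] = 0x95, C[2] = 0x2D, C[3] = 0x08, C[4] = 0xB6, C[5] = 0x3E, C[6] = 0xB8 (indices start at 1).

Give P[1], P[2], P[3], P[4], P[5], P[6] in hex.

P[1] = 0x98, P[2] = 0x2B, P[3] = 0xF7, P[4] = 0x4E, P[5] = 0xCF, P[6] = 0x52

OFB decryption: S_i = E(K, S_{i−1}) with S_{0} = IV; P_i = C_i ⊕ S_i.
P[1]: S = E(K, 0x14) = 0x0D; 0x95 ⊕ 0x0D = 0x98.
P[2]: S = E(K, 0x0D) = 0x06; 0x2D ⊕ 0x06 = 0x2B.
P[3]: S = E(K, 0x06) = 0xFF; 0x08 ⊕ 0xFF = 0xF7.
P[4]: S = E(K, 0xFF) = 0xF8; 0xB6 ⊕ 0xF8 = 0x4E.
P[5]: S = E(K, 0xF8) = 0xF1; 0x3E ⊕ 0xF1 = 0xCF.
P[6]: S = E(K, 0xF1) = 0xEA; 0xB8 ⊕ 0xEA = 0x52.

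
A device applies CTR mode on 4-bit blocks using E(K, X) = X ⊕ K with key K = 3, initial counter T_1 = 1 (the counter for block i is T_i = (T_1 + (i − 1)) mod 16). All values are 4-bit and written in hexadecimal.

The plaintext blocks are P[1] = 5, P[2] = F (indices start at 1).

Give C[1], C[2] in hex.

C[1] = 7, C[2] = E

CTR encryption: S_i = E(K, T_i) where T_i is the counter for block i; C_i = P_i ⊕ S_i.
C[1]: T = 1, S = E(K, T) = 2; 5 ⊕ 2 = 7.
C[2]: T = 2, S = E(K, T) = 1; F ⊕ 1 = E.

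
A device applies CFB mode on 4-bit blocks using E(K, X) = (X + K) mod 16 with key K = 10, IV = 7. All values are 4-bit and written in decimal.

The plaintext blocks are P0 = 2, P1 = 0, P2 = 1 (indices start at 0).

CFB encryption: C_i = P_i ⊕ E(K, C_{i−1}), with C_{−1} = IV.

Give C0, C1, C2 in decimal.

C0 = 3, C1 = 13, C2 = 6

C0: E(K, 7) = 1; 2 ⊕ 1 = 3.
C1: E(K, 3) = 13; 0 ⊕ 13 = 13.
C2: E(K, 13) = 7; 1 ⊕ 7 = 6.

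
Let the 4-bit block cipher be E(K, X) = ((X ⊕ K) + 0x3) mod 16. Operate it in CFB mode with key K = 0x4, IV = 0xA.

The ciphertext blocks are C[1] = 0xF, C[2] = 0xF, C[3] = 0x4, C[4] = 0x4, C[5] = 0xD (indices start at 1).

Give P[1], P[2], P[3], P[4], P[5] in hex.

P[1] = 0xE, P[2] = 0x1, P[3] = 0xA, P[4] = 0x7, P[5] = 0xE

CFB decryption: P_i = C_i ⊕ E(K, C_{i−1}), with C_{0} = IV.
P[1]: E(K, 0xA) = 0x1; 0xF ⊕ 0x1 = 0xE.
P[2]: E(K, 0xF) = 0xE; 0xF ⊕ 0xE = 0x1.
P[3]: E(K, 0xF) = 0xE; 0x4 ⊕ 0xE = 0xA.
P[4]: E(K, 0x4) = 0x3; 0x4 ⊕ 0x3 = 0x7.
P[5]: E(K, 0x4) = 0x3; 0xD ⊕ 0x3 = 0xE.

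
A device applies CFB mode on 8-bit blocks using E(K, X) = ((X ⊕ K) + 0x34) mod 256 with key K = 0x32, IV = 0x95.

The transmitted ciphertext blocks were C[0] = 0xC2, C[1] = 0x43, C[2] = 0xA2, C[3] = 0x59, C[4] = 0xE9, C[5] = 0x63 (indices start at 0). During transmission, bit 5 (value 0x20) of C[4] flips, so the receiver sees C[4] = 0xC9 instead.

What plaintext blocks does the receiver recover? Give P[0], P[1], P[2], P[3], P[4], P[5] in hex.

P[0] = 0x19, P[1] = 0x67, P[2] = 0x07, P[3] = 0x9D, P[4] = 0x56, P[5] = 0x4C

CFB decryption: P_i = C_i ⊕ E(K, C_{i−1}), with C_{−1} = IV.
Only C[4] changed, to 0xC9. In CFB, a change in C_i flips the same bit in P_i and garbles P_{i+1}. Decrypting the received ciphertext:
P[0]: E(K, 0x95) = 0xDB; 0xC2 ⊕ 0xDB = 0x19.
P[1]: E(K, 0xC2) = 0x24; 0x43 ⊕ 0x24 = 0x67.
P[2]: E(K, 0x43) = 0xA5; 0xA2 ⊕ 0xA5 = 0x07.
P[3]: E(K, 0xA2) = 0xC4; 0x59 ⊕ 0xC4 = 0x9D.
P[4]: E(K, 0x59) = 0x9F; 0xC9 ⊕ 0x9F = 0x56.
P[5]: E(K, 0xC9) = 0x2F; 0x63 ⊕ 0x2F = 0x4C.
Blocks that differ from the original plaintext: P[4], P[5].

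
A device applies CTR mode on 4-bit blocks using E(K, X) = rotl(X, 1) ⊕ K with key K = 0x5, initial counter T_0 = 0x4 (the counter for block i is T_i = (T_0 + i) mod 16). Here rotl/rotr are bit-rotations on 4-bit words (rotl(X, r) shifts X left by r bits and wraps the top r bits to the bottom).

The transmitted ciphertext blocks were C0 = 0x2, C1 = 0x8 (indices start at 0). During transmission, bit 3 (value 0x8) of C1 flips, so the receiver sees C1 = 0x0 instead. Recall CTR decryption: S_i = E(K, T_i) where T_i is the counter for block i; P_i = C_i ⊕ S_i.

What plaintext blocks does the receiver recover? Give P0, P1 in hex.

Only C1 changed, to 0x0. In CTR, a change in C_i flips the same bit in P_i only; the keystream is unaffected. Decrypting the received ciphertext:
P0: T = 0x4, S = E(K, T) = 0xD; 0x2 ⊕ 0xD = 0xF.
P1: T = 0x5, S = E(K, T) = 0xF; 0x0 ⊕ 0xF = 0xF.
Blocks that differ from the original plaintext: P1.

P0 = 0xF, P1 = 0xF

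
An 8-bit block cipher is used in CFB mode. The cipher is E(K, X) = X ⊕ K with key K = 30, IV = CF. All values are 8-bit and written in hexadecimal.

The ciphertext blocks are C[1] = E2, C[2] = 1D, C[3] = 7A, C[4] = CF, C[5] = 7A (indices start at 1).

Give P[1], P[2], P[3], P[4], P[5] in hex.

P[1] = 1D, P[2] = CF, P[3] = 57, P[4] = 85, P[5] = 85

CFB decryption: P_i = C_i ⊕ E(K, C_{i−1}), with C_{0} = IV.
P[1]: E(K, CF) = FF; E2 ⊕ FF = 1D.
P[2]: E(K, E2) = D2; 1D ⊕ D2 = CF.
P[3]: E(K, 1D) = 2D; 7A ⊕ 2D = 57.
P[4]: E(K, 7A) = 4A; CF ⊕ 4A = 85.
P[5]: E(K, CF) = FF; 7A ⊕ FF = 85.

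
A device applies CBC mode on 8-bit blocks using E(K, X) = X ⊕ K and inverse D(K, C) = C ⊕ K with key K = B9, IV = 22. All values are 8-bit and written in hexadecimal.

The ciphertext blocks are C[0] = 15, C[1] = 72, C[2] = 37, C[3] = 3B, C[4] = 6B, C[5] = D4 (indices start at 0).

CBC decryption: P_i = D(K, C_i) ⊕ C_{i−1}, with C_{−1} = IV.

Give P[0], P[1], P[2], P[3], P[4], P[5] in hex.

P[0] = 8E, P[1] = DE, P[2] = FC, P[3] = B5, P[4] = E9, P[5] = 06

P[0]: D(K, 15) = AC; AC ⊕ 22 = 8E.
P[1]: D(K, 72) = CB; CB ⊕ 15 = DE.
P[2]: D(K, 37) = 8E; 8E ⊕ 72 = FC.
P[3]: D(K, 3B) = 82; 82 ⊕ 37 = B5.
P[4]: D(K, 6B) = D2; D2 ⊕ 3B = E9.
P[5]: D(K, D4) = 6D; 6D ⊕ 6B = 06.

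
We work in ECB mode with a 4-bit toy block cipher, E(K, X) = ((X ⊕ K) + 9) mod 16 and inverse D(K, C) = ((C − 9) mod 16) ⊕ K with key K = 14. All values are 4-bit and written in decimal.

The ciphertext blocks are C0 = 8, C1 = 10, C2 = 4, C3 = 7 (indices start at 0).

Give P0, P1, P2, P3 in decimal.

ECB decryption: P_i = D(K, C_i).
P0: D(K, 8) = 1.
P1: D(K, 10) = 15.
P2: D(K, 4) = 5.
P3: D(K, 7) = 0.

P0 = 1, P1 = 15, P2 = 5, P3 = 0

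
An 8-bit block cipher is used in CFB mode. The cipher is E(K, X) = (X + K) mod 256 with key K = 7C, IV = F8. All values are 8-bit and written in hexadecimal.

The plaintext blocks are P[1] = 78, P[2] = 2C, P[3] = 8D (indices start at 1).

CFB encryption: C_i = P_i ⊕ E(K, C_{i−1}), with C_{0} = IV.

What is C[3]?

C[3] = AD

C[1]: E(K, F8) = 74; 78 ⊕ 74 = 0C.
C[2]: E(K, 0C) = 88; 2C ⊕ 88 = A4.
C[3]: E(K, A4) = 20; 8D ⊕ 20 = AD.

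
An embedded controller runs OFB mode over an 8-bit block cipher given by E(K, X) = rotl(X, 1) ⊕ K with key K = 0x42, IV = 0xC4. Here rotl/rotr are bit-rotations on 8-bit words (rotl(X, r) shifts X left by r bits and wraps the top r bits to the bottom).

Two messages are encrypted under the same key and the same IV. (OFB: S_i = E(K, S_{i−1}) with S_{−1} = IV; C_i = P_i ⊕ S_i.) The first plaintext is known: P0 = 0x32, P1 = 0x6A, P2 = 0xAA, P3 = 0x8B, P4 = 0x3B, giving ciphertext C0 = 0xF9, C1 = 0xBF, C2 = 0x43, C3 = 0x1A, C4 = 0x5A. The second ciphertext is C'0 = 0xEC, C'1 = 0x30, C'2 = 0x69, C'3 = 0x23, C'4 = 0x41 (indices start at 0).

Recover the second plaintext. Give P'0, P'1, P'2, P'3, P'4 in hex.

In OFB with a reused IV, both messages share the same keystream S_i, so C_i ⊕ C'_i = P_i ⊕ P'_i and thus P'_i = P_i ⊕ C_i ⊕ C'_i.
P'0: 0x32 ⊕ 0xF9 ⊕ 0xEC = 0x27.
P'1: 0x6A ⊕ 0xBF ⊕ 0x30 = 0xE5.
P'2: 0xAA ⊕ 0x43 ⊕ 0x69 = 0x80.
P'3: 0x8B ⊕ 0x1A ⊕ 0x23 = 0xB2.
P'4: 0x3B ⊕ 0x5A ⊕ 0x41 = 0x20.

P'0 = 0x27, P'1 = 0xE5, P'2 = 0x80, P'3 = 0xB2, P'4 = 0x20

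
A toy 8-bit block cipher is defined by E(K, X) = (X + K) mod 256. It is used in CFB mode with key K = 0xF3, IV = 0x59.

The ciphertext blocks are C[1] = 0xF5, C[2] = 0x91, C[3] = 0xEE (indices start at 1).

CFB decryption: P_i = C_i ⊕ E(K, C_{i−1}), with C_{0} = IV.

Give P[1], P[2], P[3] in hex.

P[1] = 0xB9, P[2] = 0x79, P[3] = 0x6A

P[1]: E(K, 0x59) = 0x4C; 0xF5 ⊕ 0x4C = 0xB9.
P[2]: E(K, 0xF5) = 0xE8; 0x91 ⊕ 0xE8 = 0x79.
P[3]: E(K, 0x91) = 0x84; 0xEE ⊕ 0x84 = 0x6A.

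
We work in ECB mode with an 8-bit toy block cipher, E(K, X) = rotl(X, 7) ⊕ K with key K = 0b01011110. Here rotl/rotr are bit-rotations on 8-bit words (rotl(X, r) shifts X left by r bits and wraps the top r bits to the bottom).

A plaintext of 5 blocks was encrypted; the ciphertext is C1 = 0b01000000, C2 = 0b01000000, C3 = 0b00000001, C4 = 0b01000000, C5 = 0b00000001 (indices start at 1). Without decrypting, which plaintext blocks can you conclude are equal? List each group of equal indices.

P1 = P2 = P4; P3 = P5

ECB encrypts each block independently with the same key, so equal ciphertext blocks imply equal plaintext blocks.
C1 = C2 = C4 = 0b01000000, so P1 = P2 = P4.
C3 = C5 = 0b00000001, so P3 = P5.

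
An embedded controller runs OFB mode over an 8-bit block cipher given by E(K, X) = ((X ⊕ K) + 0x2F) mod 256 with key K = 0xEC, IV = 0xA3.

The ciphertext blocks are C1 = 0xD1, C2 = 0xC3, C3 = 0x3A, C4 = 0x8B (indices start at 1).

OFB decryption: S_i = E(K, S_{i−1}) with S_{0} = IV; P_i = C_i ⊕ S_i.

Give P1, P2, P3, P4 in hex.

P1: S = E(K, 0xA3) = 0x7E; 0xD1 ⊕ 0x7E = 0xAF.
P2: S = E(K, 0x7E) = 0xC1; 0xC3 ⊕ 0xC1 = 0x02.
P3: S = E(K, 0xC1) = 0x5C; 0x3A ⊕ 0x5C = 0x66.
P4: S = E(K, 0x5C) = 0xDF; 0x8B ⊕ 0xDF = 0x54.

P1 = 0xAF, P2 = 0x02, P3 = 0x66, P4 = 0x54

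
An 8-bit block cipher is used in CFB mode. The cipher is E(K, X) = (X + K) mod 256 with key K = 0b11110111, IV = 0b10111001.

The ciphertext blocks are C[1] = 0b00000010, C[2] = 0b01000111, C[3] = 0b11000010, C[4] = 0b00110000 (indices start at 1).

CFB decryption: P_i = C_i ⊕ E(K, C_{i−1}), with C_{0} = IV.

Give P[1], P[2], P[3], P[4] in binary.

P[1] = 0b10110010, P[2] = 0b10111110, P[3] = 0b11111100, P[4] = 0b10001001

P[1]: E(K, 0b10111001) = 0b10110000; 0b00000010 ⊕ 0b10110000 = 0b10110010.
P[2]: E(K, 0b00000010) = 0b11111001; 0b01000111 ⊕ 0b11111001 = 0b10111110.
P[3]: E(K, 0b01000111) = 0b00111110; 0b11000010 ⊕ 0b00111110 = 0b11111100.
P[4]: E(K, 0b11000010) = 0b10111001; 0b00110000 ⊕ 0b10111001 = 0b10001001.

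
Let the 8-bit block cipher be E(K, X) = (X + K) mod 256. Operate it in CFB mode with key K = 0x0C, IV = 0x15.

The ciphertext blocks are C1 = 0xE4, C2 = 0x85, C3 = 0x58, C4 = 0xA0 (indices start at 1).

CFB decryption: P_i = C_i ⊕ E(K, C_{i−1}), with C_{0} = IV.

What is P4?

P4 = 0xC4

P4: E(K, 0x58) = 0x64; 0xA0 ⊕ 0x64 = 0xC4.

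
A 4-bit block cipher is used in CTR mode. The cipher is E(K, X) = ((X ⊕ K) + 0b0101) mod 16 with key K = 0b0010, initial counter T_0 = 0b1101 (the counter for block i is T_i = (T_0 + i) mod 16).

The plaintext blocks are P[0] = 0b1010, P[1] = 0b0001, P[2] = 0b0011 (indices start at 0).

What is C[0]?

C[0] = 0b1110

CTR encryption: S_i = E(K, T_i) where T_i is the counter for block i; C_i = P_i ⊕ S_i.
C[0]: T = 0b1101, S = E(K, T) = 0b0100; 0b1010 ⊕ 0b0100 = 0b1110.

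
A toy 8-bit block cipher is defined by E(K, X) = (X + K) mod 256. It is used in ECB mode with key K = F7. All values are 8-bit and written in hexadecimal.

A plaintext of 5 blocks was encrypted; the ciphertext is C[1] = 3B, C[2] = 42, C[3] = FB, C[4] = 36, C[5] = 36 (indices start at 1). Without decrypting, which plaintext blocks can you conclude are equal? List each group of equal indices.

ECB encrypts each block independently with the same key, so equal ciphertext blocks imply equal plaintext blocks.
C[4] = C[5] = 36, so P[4] = P[5].

P[4] = P[5]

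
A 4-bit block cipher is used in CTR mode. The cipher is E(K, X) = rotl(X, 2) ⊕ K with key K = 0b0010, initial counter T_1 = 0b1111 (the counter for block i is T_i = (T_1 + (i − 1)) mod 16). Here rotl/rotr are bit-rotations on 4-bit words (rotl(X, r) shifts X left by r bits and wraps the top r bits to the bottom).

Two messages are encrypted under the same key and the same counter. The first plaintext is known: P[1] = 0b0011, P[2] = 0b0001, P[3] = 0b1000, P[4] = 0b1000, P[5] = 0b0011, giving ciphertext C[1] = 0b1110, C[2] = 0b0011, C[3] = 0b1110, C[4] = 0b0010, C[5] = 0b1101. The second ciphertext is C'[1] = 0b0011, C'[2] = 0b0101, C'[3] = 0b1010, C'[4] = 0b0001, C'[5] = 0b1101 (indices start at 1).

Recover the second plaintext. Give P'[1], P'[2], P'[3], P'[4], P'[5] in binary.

P'[1] = 0b1110, P'[2] = 0b0111, P'[3] = 0b1100, P'[4] = 0b1011, P'[5] = 0b0011

In CTR with a reused counter, both messages share the same keystream S_i, so C_i ⊕ C'_i = P_i ⊕ P'_i and thus P'_i = P_i ⊕ C_i ⊕ C'_i.
P'[1]: 0b0011 ⊕ 0b1110 ⊕ 0b0011 = 0b1110.
P'[2]: 0b0001 ⊕ 0b0011 ⊕ 0b0101 = 0b0111.
P'[3]: 0b1000 ⊕ 0b1110 ⊕ 0b1010 = 0b1100.
P'[4]: 0b1000 ⊕ 0b0010 ⊕ 0b0001 = 0b1011.
P'[5]: 0b0011 ⊕ 0b1101 ⊕ 0b1101 = 0b0011.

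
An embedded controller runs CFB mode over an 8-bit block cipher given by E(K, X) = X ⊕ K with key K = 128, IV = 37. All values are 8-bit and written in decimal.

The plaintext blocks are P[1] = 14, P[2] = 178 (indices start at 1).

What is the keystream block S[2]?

CFB encryption: C_i = P_i ⊕ E(K, C_{i−1}), with C_{0} = IV.
C[1]: E(K, 37) = 165; 14 ⊕ 165 = 171.
C[2]: E(K, 171) = 43; 178 ⊕ 43 = 153.
So S[2] = 43.

43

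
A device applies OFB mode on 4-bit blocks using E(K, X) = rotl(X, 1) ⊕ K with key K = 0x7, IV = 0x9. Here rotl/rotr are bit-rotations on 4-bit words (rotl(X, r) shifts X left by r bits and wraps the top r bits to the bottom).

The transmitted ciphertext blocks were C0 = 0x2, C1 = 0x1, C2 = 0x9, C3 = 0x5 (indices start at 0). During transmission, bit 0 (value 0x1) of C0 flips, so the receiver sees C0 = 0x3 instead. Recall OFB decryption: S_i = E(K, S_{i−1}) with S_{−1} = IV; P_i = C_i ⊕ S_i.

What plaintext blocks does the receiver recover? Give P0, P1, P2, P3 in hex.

P0 = 0x7, P1 = 0xE, P2 = 0x1, P3 = 0x3

Only C0 changed, to 0x3. In OFB, a change in C_i flips the same bit in P_i only; the keystream is unaffected. Decrypting the received ciphertext:
P0: S = E(K, 0x9) = 0x4; 0x3 ⊕ 0x4 = 0x7.
P1: S = E(K, 0x4) = 0xF; 0x1 ⊕ 0xF = 0xE.
P2: S = E(K, 0xF) = 0x8; 0x9 ⊕ 0x8 = 0x1.
P3: S = E(K, 0x8) = 0x6; 0x5 ⊕ 0x6 = 0x3.
Blocks that differ from the original plaintext: P0.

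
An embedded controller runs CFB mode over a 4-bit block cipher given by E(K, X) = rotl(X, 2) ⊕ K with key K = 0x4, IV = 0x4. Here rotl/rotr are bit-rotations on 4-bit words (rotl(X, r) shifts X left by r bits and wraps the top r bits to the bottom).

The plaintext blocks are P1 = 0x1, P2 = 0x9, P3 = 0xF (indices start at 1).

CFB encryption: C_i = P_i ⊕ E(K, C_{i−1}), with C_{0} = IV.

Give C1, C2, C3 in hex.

C1 = 0x4, C2 = 0xC, C3 = 0x8

C1: E(K, 0x4) = 0x5; 0x1 ⊕ 0x5 = 0x4.
C2: E(K, 0x4) = 0x5; 0x9 ⊕ 0x5 = 0xC.
C3: E(K, 0xC) = 0x7; 0xF ⊕ 0x7 = 0x8.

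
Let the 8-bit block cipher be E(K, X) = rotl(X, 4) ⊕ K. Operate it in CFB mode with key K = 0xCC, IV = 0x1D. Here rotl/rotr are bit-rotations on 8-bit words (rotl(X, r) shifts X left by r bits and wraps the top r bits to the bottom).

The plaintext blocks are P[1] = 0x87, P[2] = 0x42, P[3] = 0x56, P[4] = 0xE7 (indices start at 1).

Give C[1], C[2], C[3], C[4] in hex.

C[1] = 0x9A, C[2] = 0x27, C[3] = 0xE8, C[4] = 0xA5

CFB encryption: C_i = P_i ⊕ E(K, C_{i−1}), with C_{0} = IV.
C[1]: E(K, 0x1D) = 0x1D; 0x87 ⊕ 0x1D = 0x9A.
C[2]: E(K, 0x9A) = 0x65; 0x42 ⊕ 0x65 = 0x27.
C[3]: E(K, 0x27) = 0xBE; 0x56 ⊕ 0xBE = 0xE8.
C[4]: E(K, 0xE8) = 0x42; 0xE7 ⊕ 0x42 = 0xA5.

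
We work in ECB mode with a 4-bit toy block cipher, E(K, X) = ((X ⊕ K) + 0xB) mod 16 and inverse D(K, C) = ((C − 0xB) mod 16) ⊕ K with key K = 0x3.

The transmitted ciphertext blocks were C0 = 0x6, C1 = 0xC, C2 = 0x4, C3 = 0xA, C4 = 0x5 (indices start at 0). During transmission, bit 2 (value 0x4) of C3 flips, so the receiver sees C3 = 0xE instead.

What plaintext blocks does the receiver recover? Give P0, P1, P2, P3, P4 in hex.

P0 = 0x8, P1 = 0x2, P2 = 0xA, P3 = 0x0, P4 = 0x9

ECB decryption: P_i = D(K, C_i).
Only C3 changed, to 0xE. In ECB, a change in C_i affects only P_i. Decrypting the received ciphertext:
P0: D(K, 0x6) = 0x8.
P1: D(K, 0xC) = 0x2.
P2: D(K, 0x4) = 0xA.
P3: D(K, 0xE) = 0x0.
P4: D(K, 0x5) = 0x9.
Blocks that differ from the original plaintext: P3.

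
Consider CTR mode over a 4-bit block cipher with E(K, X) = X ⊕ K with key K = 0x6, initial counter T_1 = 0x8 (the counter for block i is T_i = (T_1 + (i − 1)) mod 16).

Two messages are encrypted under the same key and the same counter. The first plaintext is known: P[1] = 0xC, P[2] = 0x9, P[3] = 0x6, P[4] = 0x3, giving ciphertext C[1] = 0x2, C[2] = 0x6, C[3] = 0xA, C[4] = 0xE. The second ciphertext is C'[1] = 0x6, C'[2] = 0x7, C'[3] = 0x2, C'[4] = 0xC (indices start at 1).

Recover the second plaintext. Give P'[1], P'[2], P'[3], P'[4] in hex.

In CTR with a reused counter, both messages share the same keystream S_i, so C_i ⊕ C'_i = P_i ⊕ P'_i and thus P'_i = P_i ⊕ C_i ⊕ C'_i.
P'[1]: 0xC ⊕ 0x2 ⊕ 0x6 = 0x8.
P'[2]: 0x9 ⊕ 0x6 ⊕ 0x7 = 0x8.
P'[3]: 0x6 ⊕ 0xA ⊕ 0x2 = 0xE.
P'[4]: 0x3 ⊕ 0xE ⊕ 0xC = 0x1.

P'[1] = 0x8, P'[2] = 0x8, P'[3] = 0xE, P'[4] = 0x1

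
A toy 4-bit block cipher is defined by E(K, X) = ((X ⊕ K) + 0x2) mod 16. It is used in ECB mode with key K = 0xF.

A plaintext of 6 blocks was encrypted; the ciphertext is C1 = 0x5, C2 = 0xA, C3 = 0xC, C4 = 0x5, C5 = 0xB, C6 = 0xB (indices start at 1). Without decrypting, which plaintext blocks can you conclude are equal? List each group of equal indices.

P1 = P4; P5 = P6

ECB encrypts each block independently with the same key, so equal ciphertext blocks imply equal plaintext blocks.
C1 = C4 = 0x5, so P1 = P4.
C5 = C6 = 0xB, so P5 = P6.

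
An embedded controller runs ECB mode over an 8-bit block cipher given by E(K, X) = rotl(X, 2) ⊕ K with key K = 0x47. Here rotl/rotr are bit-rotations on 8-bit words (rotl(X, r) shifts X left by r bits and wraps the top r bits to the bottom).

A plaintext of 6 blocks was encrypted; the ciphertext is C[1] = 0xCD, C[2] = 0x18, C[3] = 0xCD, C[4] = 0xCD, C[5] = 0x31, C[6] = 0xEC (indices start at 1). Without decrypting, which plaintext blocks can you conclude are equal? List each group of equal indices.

ECB encrypts each block independently with the same key, so equal ciphertext blocks imply equal plaintext blocks.
C[1] = C[3] = C[4] = 0xCD, so P[1] = P[3] = P[4].

P[1] = P[3] = P[4]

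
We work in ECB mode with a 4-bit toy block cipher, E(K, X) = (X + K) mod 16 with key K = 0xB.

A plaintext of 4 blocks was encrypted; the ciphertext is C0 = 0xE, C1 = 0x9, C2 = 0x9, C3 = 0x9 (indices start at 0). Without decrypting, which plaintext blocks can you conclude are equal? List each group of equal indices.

ECB encrypts each block independently with the same key, so equal ciphertext blocks imply equal plaintext blocks.
C1 = C2 = C3 = 0x9, so P1 = P2 = P3.

P1 = P2 = P3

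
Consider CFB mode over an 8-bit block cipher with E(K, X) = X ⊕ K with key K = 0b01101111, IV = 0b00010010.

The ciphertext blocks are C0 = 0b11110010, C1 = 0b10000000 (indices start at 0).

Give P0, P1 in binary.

P0 = 0b10001111, P1 = 0b00011101

CFB decryption: P_i = C_i ⊕ E(K, C_{i−1}), with C_{−1} = IV.
P0: E(K, 0b00010010) = 0b01111101; 0b11110010 ⊕ 0b01111101 = 0b10001111.
P1: E(K, 0b11110010) = 0b10011101; 0b10000000 ⊕ 0b10011101 = 0b00011101.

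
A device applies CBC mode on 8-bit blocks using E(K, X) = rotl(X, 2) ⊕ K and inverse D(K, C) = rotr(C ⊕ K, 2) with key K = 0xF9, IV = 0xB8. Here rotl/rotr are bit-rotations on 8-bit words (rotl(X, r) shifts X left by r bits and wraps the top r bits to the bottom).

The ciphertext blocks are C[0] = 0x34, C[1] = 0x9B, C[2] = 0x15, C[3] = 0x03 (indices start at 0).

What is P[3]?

P[3] = 0xAB

CBC decryption: P_i = D(K, C_i) ⊕ C_{i−1}, with C_{−1} = IV.
P[3]: D(K, 0x03) = 0xBE; 0xBE ⊕ 0x15 = 0xAB.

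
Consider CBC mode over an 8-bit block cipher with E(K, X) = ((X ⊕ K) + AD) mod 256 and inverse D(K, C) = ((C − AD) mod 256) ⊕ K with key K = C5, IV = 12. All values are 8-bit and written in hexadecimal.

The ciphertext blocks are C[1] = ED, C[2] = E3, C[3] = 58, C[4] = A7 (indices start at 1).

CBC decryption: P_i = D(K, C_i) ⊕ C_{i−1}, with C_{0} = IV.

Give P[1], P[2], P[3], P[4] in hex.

P[1]: D(K, ED) = 85; 85 ⊕ 12 = 97.
P[2]: D(K, E3) = F3; F3 ⊕ ED = 1E.
P[3]: D(K, 58) = 6E; 6E ⊕ E3 = 8D.
P[4]: D(K, A7) = 3F; 3F ⊕ 58 = 67.

P[1] = 97, P[2] = 1E, P[3] = 8D, P[4] = 67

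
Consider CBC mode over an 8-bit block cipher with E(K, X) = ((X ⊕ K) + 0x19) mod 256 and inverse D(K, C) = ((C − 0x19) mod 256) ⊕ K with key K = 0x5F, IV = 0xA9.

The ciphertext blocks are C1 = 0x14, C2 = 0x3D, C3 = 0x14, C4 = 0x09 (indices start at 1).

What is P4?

P4 = 0xBB

CBC decryption: P_i = D(K, C_i) ⊕ C_{i−1}, with C_{0} = IV.
P4: D(K, 0x09) = 0xAF; 0xAF ⊕ 0x14 = 0xBB.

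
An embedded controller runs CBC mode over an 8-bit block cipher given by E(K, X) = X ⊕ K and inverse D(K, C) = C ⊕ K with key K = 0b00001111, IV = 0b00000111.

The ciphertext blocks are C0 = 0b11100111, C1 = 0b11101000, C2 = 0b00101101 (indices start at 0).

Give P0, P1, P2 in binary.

CBC decryption: P_i = D(K, C_i) ⊕ C_{i−1}, with C_{−1} = IV.
P0: D(K, 0b11100111) = 0b11101000; 0b11101000 ⊕ 0b00000111 = 0b11101111.
P1: D(K, 0b11101000) = 0b11100111; 0b11100111 ⊕ 0b11100111 = 0b00000000.
P2: D(K, 0b00101101) = 0b00100010; 0b00100010 ⊕ 0b11101000 = 0b11001010.

P0 = 0b11101111, P1 = 0b00000000, P2 = 0b11001010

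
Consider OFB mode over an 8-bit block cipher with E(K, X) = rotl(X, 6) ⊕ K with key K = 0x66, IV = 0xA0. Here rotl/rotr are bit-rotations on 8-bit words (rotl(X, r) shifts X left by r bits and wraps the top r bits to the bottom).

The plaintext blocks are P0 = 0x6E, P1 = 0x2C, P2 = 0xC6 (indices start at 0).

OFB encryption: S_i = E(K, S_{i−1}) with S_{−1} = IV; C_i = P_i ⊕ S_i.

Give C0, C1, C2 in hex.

C0: S = E(K, 0xA0) = 0x4E; 0x6E ⊕ 0x4E = 0x20.
C1: S = E(K, 0x4E) = 0xF5; 0x2C ⊕ 0xF5 = 0xD9.
C2: S = E(K, 0xF5) = 0x1B; 0xC6 ⊕ 0x1B = 0xDD.

C0 = 0x20, C1 = 0xD9, C2 = 0xDD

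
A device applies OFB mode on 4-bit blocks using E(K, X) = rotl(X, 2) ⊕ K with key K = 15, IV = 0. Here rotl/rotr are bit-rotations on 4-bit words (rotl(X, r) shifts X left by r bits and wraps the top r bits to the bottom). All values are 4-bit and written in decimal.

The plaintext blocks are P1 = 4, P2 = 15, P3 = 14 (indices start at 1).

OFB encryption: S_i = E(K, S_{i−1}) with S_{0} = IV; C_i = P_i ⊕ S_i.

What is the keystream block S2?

0

C1: S = E(K, 0) = 15; 4 ⊕ 15 = 11.
C2: S = E(K, 15) = 0; 15 ⊕ 0 = 15.
So S2 = 0.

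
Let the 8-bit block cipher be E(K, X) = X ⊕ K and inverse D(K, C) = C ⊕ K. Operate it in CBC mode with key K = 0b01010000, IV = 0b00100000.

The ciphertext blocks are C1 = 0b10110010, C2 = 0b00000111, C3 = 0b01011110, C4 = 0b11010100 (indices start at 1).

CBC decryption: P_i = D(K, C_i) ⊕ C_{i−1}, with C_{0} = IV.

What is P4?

P4 = 0b11011010

P4: D(K, 0b11010100) = 0b10000100; 0b10000100 ⊕ 0b01011110 = 0b11011010.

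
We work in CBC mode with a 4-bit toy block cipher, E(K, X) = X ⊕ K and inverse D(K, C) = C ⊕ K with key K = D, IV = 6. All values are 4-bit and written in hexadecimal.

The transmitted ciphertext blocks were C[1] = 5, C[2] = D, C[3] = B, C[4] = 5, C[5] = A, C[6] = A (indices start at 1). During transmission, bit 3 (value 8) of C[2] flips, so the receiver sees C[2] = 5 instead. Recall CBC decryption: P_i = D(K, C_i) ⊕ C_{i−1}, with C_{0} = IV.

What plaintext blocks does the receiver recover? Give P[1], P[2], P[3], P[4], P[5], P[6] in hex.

Only C[2] changed, to 5. In CBC, a change in C_i garbles P_i and flips the same bit in P_{i+1}. Decrypting the received ciphertext:
P[1]: D(K, 5) = 8; 8 ⊕ 6 = E.
P[2]: D(K, 5) = 8; 8 ⊕ 5 = D.
P[3]: D(K, B) = 6; 6 ⊕ 5 = 3.
P[4]: D(K, 5) = 8; 8 ⊕ B = 3.
P[5]: D(K, A) = 7; 7 ⊕ 5 = 2.
P[6]: D(K, A) = 7; 7 ⊕ A = D.
Blocks that differ from the original plaintext: P[2], P[3].

P[1] = E, P[2] = D, P[3] = 3, P[4] = 3, P[5] = 2, P[6] = D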